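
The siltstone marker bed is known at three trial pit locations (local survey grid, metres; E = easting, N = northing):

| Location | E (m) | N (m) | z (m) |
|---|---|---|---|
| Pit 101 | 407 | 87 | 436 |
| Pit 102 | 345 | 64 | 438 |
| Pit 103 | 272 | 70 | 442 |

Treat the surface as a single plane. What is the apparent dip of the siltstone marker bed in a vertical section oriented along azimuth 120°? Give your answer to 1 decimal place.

Two edge vectors: Pit 101→Pit 102 = (-62, -23, 2), Pit 101→Pit 103 = (-135, -17, 6).
Normal n = (Pit 101→Pit 102) × (Pit 101→Pit 103) = (-104, 102, -2051).
So ∂z/∂E = −n_x/n_z = −0.05071 and ∂z/∂N = −n_y/n_z = 0.04973.
Unit vector along 120° is (sin 120°, cos 120°) = (0.8660, -0.5000).
Slope in that direction = a·(0.8660) + b·(-0.5000) = −0.06878.
Apparent dip = arctan|0.06878| = 3.9° (true dip is 4.1°, so apparent ≤ true as expected).

3.9°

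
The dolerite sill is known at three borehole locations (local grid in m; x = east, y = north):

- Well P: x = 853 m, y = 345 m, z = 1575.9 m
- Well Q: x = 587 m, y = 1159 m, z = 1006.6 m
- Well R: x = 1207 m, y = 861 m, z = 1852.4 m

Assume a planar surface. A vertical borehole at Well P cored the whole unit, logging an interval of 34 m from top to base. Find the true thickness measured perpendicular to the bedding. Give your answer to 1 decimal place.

Two edge vectors: Well P→Well Q = (-266, 814, -569.3), Well P→Well R = (354, 516, 276.5).
Normal n = (Well P→Well Q) × (Well P→Well R) = (518829.8, -127983.2, -425412).
So ∂z/∂x = −n_x/n_z = 1.21959 and ∂z/∂y = −n_y/n_z = −0.30085.
|∇z| = √(a²+b²) = 1.25615, so dip δ = arctan(1.25615) = 51.48°.
True thickness = vertical thickness × cos δ = 34 × cos 51.48° = 21.2 m.

21.2 m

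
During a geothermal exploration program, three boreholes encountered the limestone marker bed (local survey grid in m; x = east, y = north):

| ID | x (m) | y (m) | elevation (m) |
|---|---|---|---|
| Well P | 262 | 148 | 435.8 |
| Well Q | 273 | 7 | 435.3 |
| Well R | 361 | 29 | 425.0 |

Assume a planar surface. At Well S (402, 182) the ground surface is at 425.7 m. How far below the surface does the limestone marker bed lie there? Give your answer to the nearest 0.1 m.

6.3 m

Let the plane be z = a·x + b·y + c.
Well Q−Well P: 11a − 141b = −0.5;  Well R−Well P: 99a − 119b = −10.8.
Solving gives a = −0.11568, b = −0.00548.
Then c = 435.8 − a·262 − b·148 = 466.92.
At (402, 182): z_contact = −46.50 − 1.00 + 466.92 = 419.42 m.
Depth below ground = 425.7 − 419.42 = 6.3 m.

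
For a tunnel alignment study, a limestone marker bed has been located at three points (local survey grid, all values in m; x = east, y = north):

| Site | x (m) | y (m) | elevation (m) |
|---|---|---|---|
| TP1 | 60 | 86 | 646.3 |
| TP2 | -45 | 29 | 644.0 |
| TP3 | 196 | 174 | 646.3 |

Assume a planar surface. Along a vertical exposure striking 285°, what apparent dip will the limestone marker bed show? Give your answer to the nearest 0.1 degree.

10.5°

Let the plane be z = a·x + b·y + c.
TP2−TP1: −105a − 57b = −2.3;  TP3−TP1: 136a + 88b = 0.
Solving gives a = 0.13602, b = −0.21022.
Unit vector along 285° is (sin 285°, cos 285°) = (-0.9659, 0.2588).
Slope in that direction = a·(-0.9659) + b·(0.2588) = −0.18579.
Apparent dip = arctan|0.18579| = 10.5° (true dip is 14.1°, so apparent ≤ true as expected).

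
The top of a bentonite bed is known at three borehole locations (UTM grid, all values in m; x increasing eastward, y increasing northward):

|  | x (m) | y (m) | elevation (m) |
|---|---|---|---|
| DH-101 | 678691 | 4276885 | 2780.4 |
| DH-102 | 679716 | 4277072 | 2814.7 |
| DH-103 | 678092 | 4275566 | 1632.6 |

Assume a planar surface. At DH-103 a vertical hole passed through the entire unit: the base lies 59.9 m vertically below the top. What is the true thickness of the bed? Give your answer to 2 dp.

43.60 m

Let the plane be z = a·x + b·y + c.
DH-102−DH-101: 1025a + 187b = 34.3;  DH-103−DH-101: −599a − 1319b = −1147.8.
Solving gives a = −0.13661, b = 0.93225.
|∇z| = √(a²+b²) = 0.94220, so dip δ = arctan(0.94220) = 43.30°.
True thickness = vertical thickness × cos δ = 59.9 × cos 43.30° = 43.60 m.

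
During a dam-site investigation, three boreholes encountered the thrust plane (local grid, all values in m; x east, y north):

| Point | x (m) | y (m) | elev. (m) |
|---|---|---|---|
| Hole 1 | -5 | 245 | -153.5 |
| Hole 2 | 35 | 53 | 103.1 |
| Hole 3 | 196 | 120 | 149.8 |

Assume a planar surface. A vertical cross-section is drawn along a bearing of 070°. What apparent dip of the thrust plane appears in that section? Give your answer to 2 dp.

Two edge vectors: Hole 1→Hole 2 = (40, -192, 256.6), Hole 1→Hole 3 = (201, -125, 303.3).
Normal n = (Hole 1→Hole 2) × (Hole 1→Hole 3) = (-26158.6, 39444.6, 33592).
So ∂z/∂x = −n_x/n_z = 0.77872 and ∂z/∂y = −n_y/n_z = −1.17423.
Unit vector along 070° is (sin 70°, cos 70°) = (0.9397, 0.3420).
Slope in that direction = a·(0.9397) + b·(0.3420) = 0.33014.
Apparent dip = arctan|0.33014| = 18.27° (true dip is 54.6°, so apparent ≤ true as expected).

18.27°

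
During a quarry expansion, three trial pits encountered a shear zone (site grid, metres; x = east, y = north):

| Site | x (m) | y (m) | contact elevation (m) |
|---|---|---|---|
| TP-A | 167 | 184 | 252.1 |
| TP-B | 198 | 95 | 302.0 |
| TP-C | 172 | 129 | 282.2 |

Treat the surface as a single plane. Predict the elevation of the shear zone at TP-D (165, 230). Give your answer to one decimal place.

Two edge vectors: TP-A→TP-B = (31, -89, 49.9), TP-A→TP-C = (5, -55, 30.1).
Normal n = (TP-A→TP-B) × (TP-A→TP-C) = (65.6, -683.6, -1260).
So ∂z/∂x = −n_x/n_z = 0.05206 and ∂z/∂y = −n_y/n_z = −0.54254.
Intercept c from TP-A: 252.1 − 8.69 + 99.83 = 343.23.
At (165, 230): z = 8.6 − 124.8 + 343.23 = 227.0 m.

227.0 m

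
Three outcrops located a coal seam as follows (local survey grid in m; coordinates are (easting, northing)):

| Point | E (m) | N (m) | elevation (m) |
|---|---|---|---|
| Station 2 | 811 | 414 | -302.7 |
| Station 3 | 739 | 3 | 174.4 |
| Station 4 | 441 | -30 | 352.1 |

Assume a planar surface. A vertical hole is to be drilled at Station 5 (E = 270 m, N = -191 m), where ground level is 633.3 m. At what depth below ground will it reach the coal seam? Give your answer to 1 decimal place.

Two edge vectors: Station 2→Station 3 = (-72, -411, 477.1), Station 2→Station 4 = (-370, -444, 654.8).
Normal n = (Station 2→Station 3) × (Station 2→Station 4) = (-57290.4, -129381.4, -120102).
So ∂z/∂E = −n_x/n_z = −0.47701 and ∂z/∂N = −n_y/n_z = −1.07726.
Intercept c from Station 2: -302.7 + 386.86 + 445.99 = 530.15.
At (270, -191): z_contact = −128.79 + 205.76 + 530.15 = 607.11 m.
Depth below ground = 633.3 − 607.11 = 26.2 m.

26.2 m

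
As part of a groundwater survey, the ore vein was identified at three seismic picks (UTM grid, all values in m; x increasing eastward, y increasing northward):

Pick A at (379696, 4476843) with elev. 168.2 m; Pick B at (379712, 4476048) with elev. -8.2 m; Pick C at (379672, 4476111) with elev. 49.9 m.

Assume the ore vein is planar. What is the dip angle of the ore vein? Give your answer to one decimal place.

49.1°

Let the plane be z = a·x + b·y + c.
Pick B−Pick A: 16a − 795b = −176.4;  Pick C−Pick A: −24a − 732b = −118.3.
Solving gives a = −1.13914, b = 0.19896.
Gradient magnitude |∇z| = √(a² + b²) = √(1.29763 + 0.03959) = 1.15638.
True dip = arctan(1.15638) = 49.1°, dipping toward E (azimuth ≈ 100°).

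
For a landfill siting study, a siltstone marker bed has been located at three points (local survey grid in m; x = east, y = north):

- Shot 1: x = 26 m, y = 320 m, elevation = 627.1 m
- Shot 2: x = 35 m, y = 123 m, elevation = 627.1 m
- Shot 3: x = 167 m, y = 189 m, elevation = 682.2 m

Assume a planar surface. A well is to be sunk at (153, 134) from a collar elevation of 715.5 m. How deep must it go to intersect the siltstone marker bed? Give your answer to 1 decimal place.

Two edge vectors: Shot 1→Shot 2 = (9, -197, 0), Shot 1→Shot 3 = (141, -131, 55.1).
Normal n = (Shot 1→Shot 2) × (Shot 1→Shot 3) = (-10854.7, -495.9, 26598).
So ∂z/∂x = −n_x/n_z = 0.40810 and ∂z/∂y = −n_y/n_z = 0.01864.
Intercept c from Shot 1: 627.1 − 10.61 − 5.97 = 610.52.
At (153, 134): z_contact = 62.44 + 2.50 + 610.52 = 675.46 m.
Depth below ground = 715.5 − 675.46 = 40.0 m.

40.0 m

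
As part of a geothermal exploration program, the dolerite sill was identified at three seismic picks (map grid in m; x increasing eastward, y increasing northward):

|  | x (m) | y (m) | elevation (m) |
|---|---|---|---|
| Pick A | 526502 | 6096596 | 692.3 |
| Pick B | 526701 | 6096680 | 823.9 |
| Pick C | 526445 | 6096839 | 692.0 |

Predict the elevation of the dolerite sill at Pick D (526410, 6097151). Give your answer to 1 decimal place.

714.6 m

Let the plane be z = a·x + b·y + c.
Pick B−Pick A: 199a + 84b = 131.6;  Pick C−Pick A: −57a + 243b = −0.3.
Solving gives a = 0.602201524, b = 0.140022580.
Then c = 692.3 − a·526502 − b·6096596 = −1170029.11.
At (526410, 6097151): z = 317004.9 + 853738.8 − 1170029.11 = 714.6 m.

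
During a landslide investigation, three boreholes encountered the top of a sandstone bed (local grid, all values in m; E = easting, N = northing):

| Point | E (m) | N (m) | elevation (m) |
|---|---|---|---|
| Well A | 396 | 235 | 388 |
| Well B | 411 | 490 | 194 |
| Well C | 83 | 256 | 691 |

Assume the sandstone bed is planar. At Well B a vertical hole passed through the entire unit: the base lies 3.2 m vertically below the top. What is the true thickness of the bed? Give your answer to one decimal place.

Let the plane be z = a·E + b·N + c.
Well B−Well A: 15a + 255b = −194;  Well C−Well A: −313a + 21b = 303.
Solving gives a = −1.01509, b = −0.70107.
|∇z| = √(a²+b²) = 1.23366, so dip δ = arctan(1.23366) = 50.97°.
True thickness = vertical thickness × cos δ = 3.2 × cos 50.97° = 2.0 m.

2.0 m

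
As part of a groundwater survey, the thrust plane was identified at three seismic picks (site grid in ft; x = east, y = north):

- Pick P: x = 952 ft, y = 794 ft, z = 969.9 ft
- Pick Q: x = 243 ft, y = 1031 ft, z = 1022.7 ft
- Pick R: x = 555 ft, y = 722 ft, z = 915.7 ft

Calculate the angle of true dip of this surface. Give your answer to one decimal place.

Two edge vectors: Pick P→Pick Q = (-709, 237, 52.8), Pick P→Pick R = (-397, -72, -54.2).
Normal n = (Pick P→Pick Q) × (Pick P→Pick R) = (-9043.8, -59389.4, 145137).
So ∂z/∂x = −n_x/n_z = 0.06231 and ∂z/∂y = −n_y/n_z = 0.40920.
Gradient magnitude |∇z| = √(a² + b²) = √(0.00388 + 0.16744) = 0.41391.
True dip = arctan(0.41391) = 22.5°, dipping toward S (azimuth ≈ 189°).

22.5°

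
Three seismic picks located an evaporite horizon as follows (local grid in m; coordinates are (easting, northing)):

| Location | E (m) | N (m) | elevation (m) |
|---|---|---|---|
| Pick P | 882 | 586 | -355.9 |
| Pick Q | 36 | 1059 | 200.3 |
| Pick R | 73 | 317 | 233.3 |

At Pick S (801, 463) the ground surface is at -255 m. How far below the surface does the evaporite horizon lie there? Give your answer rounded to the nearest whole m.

34 m

Let the plane be z = a·E + b·N + c.
Pick Q−Pick P: −846a + 473b = 556.2;  Pick R−Pick P: −809a − 269b = 589.2.
Solving gives a = −0.70188, b = −0.07947.
Then c = -355.9 − a·882 − b·586 = 309.73.
At (801, 463): z_contact = −562.2 − 36.8 + 309.73 = -289.3 m.
Depth below ground = -255 − (-289.3) = 34 m.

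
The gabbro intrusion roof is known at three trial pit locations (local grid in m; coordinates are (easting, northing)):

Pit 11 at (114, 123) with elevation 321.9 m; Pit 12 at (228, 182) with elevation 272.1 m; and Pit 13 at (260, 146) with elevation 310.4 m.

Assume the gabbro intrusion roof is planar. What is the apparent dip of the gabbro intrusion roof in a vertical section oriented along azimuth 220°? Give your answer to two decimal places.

Let the plane be z = a·E + b·N + c.
Pit 12−Pit 11: 114a + 59b = −49.8;  Pit 13−Pit 11: 146a + 23b = −11.5.
Solving gives a = 0.07792, b = −0.99463.
Unit vector along 220° is (sin 220°, cos 220°) = (-0.6428, -0.7660).
Slope in that direction = a·(-0.6428) + b·(-0.7660) = 0.71184.
Apparent dip = arctan|0.71184| = 35.44° (true dip is 44.9°, so apparent ≤ true as expected).

35.44°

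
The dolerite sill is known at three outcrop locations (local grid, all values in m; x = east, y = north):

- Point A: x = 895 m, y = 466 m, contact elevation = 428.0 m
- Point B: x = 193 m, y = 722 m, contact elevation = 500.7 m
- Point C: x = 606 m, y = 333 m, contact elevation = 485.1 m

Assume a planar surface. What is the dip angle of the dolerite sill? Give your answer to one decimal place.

Let the plane be z = a·x + b·y + c.
Point B−Point A: −702a + 256b = 72.7;  Point C−Point A: −289a − 133b = 57.1.
Solving gives a = −0.14513, b = −0.11398.
Gradient magnitude |∇z| = √(a² + b²) = √(0.02106 + 0.01299) = 0.18453.
True dip = arctan(0.18453) = 10.5°, dipping toward NE (azimuth ≈ 052°).

10.5°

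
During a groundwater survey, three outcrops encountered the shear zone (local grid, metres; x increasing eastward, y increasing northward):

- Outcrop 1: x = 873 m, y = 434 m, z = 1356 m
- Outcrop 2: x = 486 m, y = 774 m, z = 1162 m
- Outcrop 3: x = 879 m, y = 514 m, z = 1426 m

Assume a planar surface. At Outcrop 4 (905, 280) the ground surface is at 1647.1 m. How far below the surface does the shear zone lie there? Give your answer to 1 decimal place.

Let the plane be z = a·x + b·y + c.
Outcrop 2−Outcrop 1: −387a + 340b = −194;  Outcrop 3−Outcrop 1: 6a + 80b = 70.
Solving gives a = 1.19152, b = 0.78564.
Then c = 1356 − a·873 − b·434 = −25.16.
At (905, 280): z_contact = 1078.32 + 219.98 − 25.16 = 1273.14 m.
Depth below ground = 1647.1 − 1273.14 = 374.0 m.

374.0 m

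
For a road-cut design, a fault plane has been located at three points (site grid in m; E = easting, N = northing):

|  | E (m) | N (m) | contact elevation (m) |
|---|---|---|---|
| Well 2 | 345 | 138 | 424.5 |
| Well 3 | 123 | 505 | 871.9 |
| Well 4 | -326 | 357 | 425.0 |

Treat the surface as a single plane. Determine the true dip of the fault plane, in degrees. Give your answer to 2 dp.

57.95°

Let the plane be z = a·E + b·N + c.
Well 3−Well 2: −222a + 367b = 447.4;  Well 4−Well 2: −671a + 219b = 0.5.
Solving gives a = 0.49483, b = 1.51840.
Gradient magnitude |∇z| = √(a² + b²) = √(0.24485 + 2.30553) = 1.59699.
True dip = arctan(1.59699) = 57.95°, dipping toward SSW (azimuth ≈ 198°).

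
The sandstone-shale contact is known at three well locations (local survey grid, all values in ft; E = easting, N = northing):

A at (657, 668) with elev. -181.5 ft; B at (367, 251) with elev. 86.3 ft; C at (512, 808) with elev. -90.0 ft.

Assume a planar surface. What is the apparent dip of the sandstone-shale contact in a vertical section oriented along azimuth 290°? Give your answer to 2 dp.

33.49°

Let the plane be z = a·E + b·N + c.
B−A: −290a − 417b = 267.8;  C−A: −145a + 140b = 91.5.
Solving gives a = −0.74850, b = −0.12166.
Unit vector along 290° is (sin 290°, cos 290°) = (-0.9397, 0.3420).
Slope in that direction = a·(-0.9397) + b·(0.3420) = 0.66175.
Apparent dip = arctan|0.66175| = 33.49° (true dip is 37.2°, so apparent ≤ true as expected).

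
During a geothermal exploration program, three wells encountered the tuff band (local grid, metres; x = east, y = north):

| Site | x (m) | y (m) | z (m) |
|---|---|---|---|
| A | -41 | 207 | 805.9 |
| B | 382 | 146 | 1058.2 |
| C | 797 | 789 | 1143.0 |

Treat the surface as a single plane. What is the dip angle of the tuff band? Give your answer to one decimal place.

Two edge vectors: A→B = (423, -61, 252.3), A→C = (838, 582, 337.1).
Normal n = (A→B) × (A→C) = (-167401.7, 68834.1, 297304).
So ∂z/∂x = −n_x/n_z = 0.56307 and ∂z/∂y = −n_y/n_z = −0.23153.
Gradient magnitude |∇z| = √(a² + b²) = √(0.31704 + 0.05361) = 0.60881.
True dip = arctan(0.60881) = 31.3°, dipping toward WNW (azimuth ≈ 292°).

31.3°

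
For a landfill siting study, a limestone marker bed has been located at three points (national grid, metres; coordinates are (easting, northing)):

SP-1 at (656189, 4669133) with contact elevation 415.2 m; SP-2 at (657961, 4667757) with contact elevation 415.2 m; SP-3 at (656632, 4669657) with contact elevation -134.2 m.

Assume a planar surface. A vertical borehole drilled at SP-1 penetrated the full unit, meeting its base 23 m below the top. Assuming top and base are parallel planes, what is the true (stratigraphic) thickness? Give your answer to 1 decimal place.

17.9 m

Two edge vectors: SP-1→SP-2 = (1772, -1376, 0), SP-1→SP-3 = (443, 524, -549.4).
Normal n = (SP-1→SP-2) × (SP-1→SP-3) = (755974.4, 973536.8, 1538096).
So ∂z/∂E = −n_x/n_z = −0.49150 and ∂z/∂N = −n_y/n_z = −0.63295.
|∇z| = √(a²+b²) = 0.80137, so dip δ = arctan(0.80137) = 38.71°.
True thickness = vertical thickness × cos δ = 23 × cos 38.71° = 17.9 m.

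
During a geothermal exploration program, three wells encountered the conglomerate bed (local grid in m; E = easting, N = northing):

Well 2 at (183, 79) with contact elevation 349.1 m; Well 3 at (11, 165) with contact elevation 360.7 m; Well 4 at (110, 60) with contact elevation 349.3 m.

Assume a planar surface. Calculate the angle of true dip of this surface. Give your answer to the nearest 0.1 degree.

Let the plane be z = a·E + b·N + c.
Well 3−Well 2: −172a + 86b = 11.6;  Well 4−Well 2: −73a − 19b = 0.2.
Solving gives a = −0.02489, b = 0.08510.
Gradient magnitude |∇z| = √(a² + b²) = √(0.00062 + 0.00724) = 0.08867.
True dip = arctan(0.08867) = 5.1°, dipping toward SSE (azimuth ≈ 164°).

5.1°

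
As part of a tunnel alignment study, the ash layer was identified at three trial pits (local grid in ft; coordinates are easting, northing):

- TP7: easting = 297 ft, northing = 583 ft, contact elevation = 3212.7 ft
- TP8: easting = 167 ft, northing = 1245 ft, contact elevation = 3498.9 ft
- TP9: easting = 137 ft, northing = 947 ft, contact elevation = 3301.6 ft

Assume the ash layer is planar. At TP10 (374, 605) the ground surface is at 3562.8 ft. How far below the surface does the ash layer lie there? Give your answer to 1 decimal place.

277.7 ft

Let the plane be z = a·easting + b·northing + c.
TP8−TP7: −130a + 662b = 286.2;  TP9−TP7: −160a + 364b = 88.9.
Solving gives a = 0.773464, b = 0.584215.
Then c = 3212.7 − a·297 − b·583 = 2642.38.
At (374, 605): z_contact = 289.28 + 353.45 + 2642.38 = 3285.11 ft.
Depth below ground = 3562.8 − 3285.11 = 277.7 ft.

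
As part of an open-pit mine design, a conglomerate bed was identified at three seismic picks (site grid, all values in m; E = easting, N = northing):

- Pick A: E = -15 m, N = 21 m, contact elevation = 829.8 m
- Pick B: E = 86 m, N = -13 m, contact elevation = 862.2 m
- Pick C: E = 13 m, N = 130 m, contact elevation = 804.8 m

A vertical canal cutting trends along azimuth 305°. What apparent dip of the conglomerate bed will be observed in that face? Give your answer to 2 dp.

Let the plane be z = a·E + b·N + c.
Pick B−Pick A: 101a − 34b = 32.4;  Pick C−Pick A: 28a + 109b = −25.
Solving gives a = 0.22420, b = −0.28695.
Unit vector along 305° is (sin 305°, cos 305°) = (-0.8192, 0.5736).
Slope in that direction = a·(-0.8192) + b·(0.5736) = −0.34824.
Apparent dip = arctan|0.34824| = 19.20° (true dip is 20.0°, so apparent ≤ true as expected).

19.20°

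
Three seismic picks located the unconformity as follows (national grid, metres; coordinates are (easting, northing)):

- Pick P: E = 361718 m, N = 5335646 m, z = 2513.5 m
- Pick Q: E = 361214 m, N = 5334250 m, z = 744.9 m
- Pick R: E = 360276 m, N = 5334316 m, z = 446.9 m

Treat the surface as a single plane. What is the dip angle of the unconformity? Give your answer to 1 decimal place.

50.0°

Two edge vectors: Pick P→Pick Q = (-504, -1396, -1768.6), Pick P→Pick R = (-1442, -1330, -2066.6).
Normal n = (Pick P→Pick Q) × (Pick P→Pick R) = (532735.6, 1508754.8, -1342712).
So ∂z/∂E = −n_x/n_z = 0.39676 and ∂z/∂N = −n_y/n_z = 1.12366.
Gradient magnitude |∇z| = √(a² + b²) = √(0.15742 + 1.26262) = 1.19165.
True dip = arctan(1.19165) = 50.0°, dipping toward SSW (azimuth ≈ 199°).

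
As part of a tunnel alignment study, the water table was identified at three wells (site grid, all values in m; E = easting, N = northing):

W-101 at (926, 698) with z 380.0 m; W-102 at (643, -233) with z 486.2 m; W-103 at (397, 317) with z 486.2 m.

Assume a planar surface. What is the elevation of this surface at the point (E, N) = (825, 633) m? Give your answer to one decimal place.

Two edge vectors: W-101→W-102 = (-283, -931, 106.2), W-101→W-103 = (-529, -381, 106.2).
Normal n = (W-101→W-102) × (W-101→W-103) = (-58410, -26125.2, -384676).
So ∂z/∂E = −n_x/n_z = −0.15184 and ∂z/∂N = −n_y/n_z = −0.06791.
Intercept c from W-101: 380 + 140.61 + 47.40 = 568.01.
At (825, 633): z = −125.3 − 43.0 + 568.01 = 399.8 m.

399.8 m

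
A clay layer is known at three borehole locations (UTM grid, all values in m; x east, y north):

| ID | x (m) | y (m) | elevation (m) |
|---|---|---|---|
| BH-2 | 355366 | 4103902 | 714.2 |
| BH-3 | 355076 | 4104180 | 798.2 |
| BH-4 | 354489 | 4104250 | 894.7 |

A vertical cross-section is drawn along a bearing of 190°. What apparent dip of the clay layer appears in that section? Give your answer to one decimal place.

6.9°

Let the plane be z = a·x + b·y + c.
BH-3−BH-2: −290a + 278b = 84;  BH-4−BH-2: −877a + 348b = 180.5.
Solving gives a = −0.14660, b = 0.14923.
Unit vector along 190° is (sin 190°, cos 190°) = (-0.1736, -0.9848).
Slope in that direction = a·(-0.1736) + b·(-0.9848) = −0.12151.
Apparent dip = arctan|0.12151| = 6.9° (true dip is 11.8°, so apparent ≤ true as expected).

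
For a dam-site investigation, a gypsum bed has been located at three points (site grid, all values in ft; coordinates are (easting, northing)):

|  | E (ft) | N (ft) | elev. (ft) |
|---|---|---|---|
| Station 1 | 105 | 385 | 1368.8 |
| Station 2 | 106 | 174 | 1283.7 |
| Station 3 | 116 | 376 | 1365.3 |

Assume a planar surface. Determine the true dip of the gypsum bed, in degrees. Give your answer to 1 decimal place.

Let the plane be z = a·E + b·N + c.
Station 2−Station 1: 1a − 211b = −85.1;  Station 3−Station 1: 11a − 9b = −3.5.
Solving gives a = 0.01185, b = 0.40337.
Gradient magnitude |∇z| = √(a² + b²) = √(0.00014 + 0.16271) = 0.40355.
True dip = arctan(0.40355) = 22.0°, dipping toward S (azimuth ≈ 182°).

22.0°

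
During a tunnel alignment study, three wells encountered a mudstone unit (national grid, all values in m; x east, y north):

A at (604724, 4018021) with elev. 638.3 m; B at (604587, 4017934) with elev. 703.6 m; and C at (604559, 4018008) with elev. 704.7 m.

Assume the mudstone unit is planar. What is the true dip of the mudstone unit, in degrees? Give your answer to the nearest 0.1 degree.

Two edge vectors: A→B = (-137, -87, 65.3), A→C = (-165, -13, 66.4).
Normal n = (A→B) × (A→C) = (-4927.9, -1677.7, -12574).
So ∂z/∂x = −n_x/n_z = −0.39191 and ∂z/∂y = −n_y/n_z = −0.13343.
Gradient magnitude |∇z| = √(a² + b²) = √(0.15359 + 0.01780) = 0.41400.
True dip = arctan(0.41400) = 22.5°, dipping toward ENE (azimuth ≈ 071°).

22.5°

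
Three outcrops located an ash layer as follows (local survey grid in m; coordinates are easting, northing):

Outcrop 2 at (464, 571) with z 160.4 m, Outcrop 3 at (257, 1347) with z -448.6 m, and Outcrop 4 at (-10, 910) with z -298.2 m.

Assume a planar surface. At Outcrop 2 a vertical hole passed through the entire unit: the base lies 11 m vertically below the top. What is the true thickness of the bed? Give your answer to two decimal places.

Let the plane be z = a·easting + b·northing + c.
Outcrop 3−Outcrop 2: −207a + 776b = −609;  Outcrop 4−Outcrop 2: −474a + 339b = −458.6.
Solving gives a = 0.50201, b = −0.65088.
|∇z| = √(a²+b²) = 0.82198, so dip δ = arctan(0.82198) = 39.42°.
True thickness = vertical thickness × cos δ = 11 × cos 39.42° = 8.50 m.

8.50 m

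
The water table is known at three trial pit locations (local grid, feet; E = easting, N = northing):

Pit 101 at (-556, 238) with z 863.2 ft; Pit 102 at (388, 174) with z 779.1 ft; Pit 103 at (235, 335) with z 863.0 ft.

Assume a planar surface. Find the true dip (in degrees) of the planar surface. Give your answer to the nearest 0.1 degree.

25.2°

Let the plane be z = a·E + b·N + c.
Pit 102−Pit 101: 944a − 64b = −84.1;  Pit 103−Pit 101: 791a + 97b = −0.2.
Solving gives a = −0.05746, b = 0.46651.
Gradient magnitude |∇z| = √(a² + b²) = √(0.00330 + 0.21763) = 0.47004.
True dip = arctan(0.47004) = 25.2°, dipping toward S (azimuth ≈ 173°).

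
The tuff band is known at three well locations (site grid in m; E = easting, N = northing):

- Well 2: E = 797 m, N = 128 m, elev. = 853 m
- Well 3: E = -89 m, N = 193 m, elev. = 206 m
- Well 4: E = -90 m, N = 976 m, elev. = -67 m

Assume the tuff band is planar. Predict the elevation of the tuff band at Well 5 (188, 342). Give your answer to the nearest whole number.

349 m

Let the plane be z = a·E + b·N + c.
Well 3−Well 2: −886a + 65b = −647;  Well 4−Well 2: −887a + 848b = −920.
Solving gives a = 0.70474, b = −0.34776.
Then c = 853 − a·797 − b·128 = 335.84.
At (188, 342): z = 132.5 − 118.9 + 335.84 = 349.4 m.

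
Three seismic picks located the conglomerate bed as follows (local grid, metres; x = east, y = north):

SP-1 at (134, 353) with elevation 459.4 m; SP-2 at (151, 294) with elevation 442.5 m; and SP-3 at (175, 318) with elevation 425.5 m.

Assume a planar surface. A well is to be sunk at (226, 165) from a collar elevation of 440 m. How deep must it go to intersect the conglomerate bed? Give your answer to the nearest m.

Two edge vectors: SP-1→SP-2 = (17, -59, -16.9), SP-1→SP-3 = (41, -35, -33.9).
Normal n = (SP-1→SP-2) × (SP-1→SP-3) = (1408.6, -116.6, 1824).
So ∂z/∂x = −n_x/n_z = −0.77226 and ∂z/∂y = −n_y/n_z = 0.06393.
Intercept c from SP-1: 459.4 + 103.48 − 22.57 = 540.32.
At (226, 165): z_contact = −174.5 + 10.5 + 540.32 = 376.3 m.
Depth below ground = 440 − 376.3 = 64 m.

64 m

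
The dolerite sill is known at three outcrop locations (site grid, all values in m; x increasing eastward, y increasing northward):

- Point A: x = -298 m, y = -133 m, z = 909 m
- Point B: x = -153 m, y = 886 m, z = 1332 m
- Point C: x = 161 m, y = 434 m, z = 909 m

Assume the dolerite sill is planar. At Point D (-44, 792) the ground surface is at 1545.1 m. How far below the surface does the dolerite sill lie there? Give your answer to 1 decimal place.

328.3 m

Two edge vectors: Point A→Point B = (145, 1019, 423), Point A→Point C = (459, 567, 0).
Normal n = (Point A→Point B) × (Point A→Point C) = (-239841, 194157, -385506).
So ∂z/∂x = −n_x/n_z = −0.62215 and ∂z/∂y = −n_y/n_z = 0.50364.
Intercept c from Point A: 909 − 185.40 + 66.98 = 790.58.
At (-44, 792): z_contact = 27.37 + 398.88 + 790.58 = 1216.84 m.
Depth below ground = 1545.1 − 1216.84 = 328.3 m.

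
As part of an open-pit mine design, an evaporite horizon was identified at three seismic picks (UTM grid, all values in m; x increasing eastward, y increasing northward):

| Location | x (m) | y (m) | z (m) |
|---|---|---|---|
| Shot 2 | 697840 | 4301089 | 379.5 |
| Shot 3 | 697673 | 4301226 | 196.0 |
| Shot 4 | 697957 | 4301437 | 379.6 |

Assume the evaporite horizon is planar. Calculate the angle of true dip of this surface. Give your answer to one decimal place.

Let the plane be z = a·x + b·y + c.
Shot 3−Shot 2: −167a + 137b = −183.5;  Shot 4−Shot 2: 117a + 348b = 0.1.
Solving gives a = 0.86144, b = −0.28934.
Gradient magnitude |∇z| = √(a² + b²) = √(0.74208 + 0.08372) = 0.90874.
True dip = arctan(0.90874) = 42.3°, dipping toward WNW (azimuth ≈ 289°).

42.3°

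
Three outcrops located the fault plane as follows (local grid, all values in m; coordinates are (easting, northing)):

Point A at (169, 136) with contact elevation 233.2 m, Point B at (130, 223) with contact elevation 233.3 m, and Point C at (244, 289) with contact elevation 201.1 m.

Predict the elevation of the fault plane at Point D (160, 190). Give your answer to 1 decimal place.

Let the plane be z = a·E + b·N + c.
Point B−Point A: −39a + 87b = 0.1;  Point C−Point A: 75a + 153b = −32.1.
Solving gives a = −0.22478, b = −0.09962.
Then c = 233.2 − a·169 − b·136 = 284.74.
At (160, 190): z = −36.0 − 18.9 + 284.74 = 229.8 m.

229.8 m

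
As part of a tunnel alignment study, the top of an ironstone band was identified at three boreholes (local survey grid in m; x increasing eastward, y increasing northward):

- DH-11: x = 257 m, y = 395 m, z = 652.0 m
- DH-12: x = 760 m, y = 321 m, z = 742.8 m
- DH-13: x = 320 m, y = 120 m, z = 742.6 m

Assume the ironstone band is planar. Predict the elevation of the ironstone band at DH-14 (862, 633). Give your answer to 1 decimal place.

Two edge vectors: DH-11→DH-12 = (503, -74, 90.8), DH-11→DH-13 = (63, -275, 90.6).
Normal n = (DH-11→DH-12) × (DH-11→DH-13) = (18265.6, -39851.4, -133663).
So ∂z/∂x = −n_x/n_z = 0.13665 and ∂z/∂y = −n_y/n_z = −0.29815.
Intercept c from DH-11: 652 − 35.12 + 117.77 = 734.65.
At (862, 633): z = 117.8 − 188.7 + 734.65 = 663.7 m.

663.7 m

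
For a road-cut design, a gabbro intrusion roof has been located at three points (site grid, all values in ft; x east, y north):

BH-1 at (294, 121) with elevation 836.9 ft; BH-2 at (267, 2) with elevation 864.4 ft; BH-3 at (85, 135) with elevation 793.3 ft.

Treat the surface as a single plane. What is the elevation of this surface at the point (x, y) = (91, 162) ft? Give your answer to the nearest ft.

787 ft

Two edge vectors: BH-1→BH-2 = (-27, -119, 27.5), BH-1→BH-3 = (-209, 14, -43.6).
Normal n = (BH-1→BH-2) × (BH-1→BH-3) = (4803.4, -6924.7, -25249).
So ∂z/∂x = −n_x/n_z = 0.19024 and ∂z/∂y = −n_y/n_z = −0.27426.
Intercept c from BH-1: 836.9 − 55.93 + 33.19 = 814.15.
At (91, 162): z = 17.3 − 44.4 + 814.15 = 787.0 ft.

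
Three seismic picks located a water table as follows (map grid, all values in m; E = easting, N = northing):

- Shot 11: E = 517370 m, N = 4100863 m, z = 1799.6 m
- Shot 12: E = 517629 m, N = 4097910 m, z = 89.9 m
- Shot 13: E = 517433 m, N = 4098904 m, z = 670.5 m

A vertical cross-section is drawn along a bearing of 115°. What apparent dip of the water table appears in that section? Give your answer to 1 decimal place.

15.9°

Let the plane be z = a·E + b·N + c.
Shot 12−Shot 11: 259a − 2953b = −1709.7;  Shot 13−Shot 11: 63a − 1959b = −1129.1.
Solving gives a = −0.04690, b = 0.57486.
Unit vector along 115° is (sin 115°, cos 115°) = (0.9063, -0.4226).
Slope in that direction = a·(0.9063) + b·(-0.4226) = −0.28545.
Apparent dip = arctan|0.28545| = 15.9° (true dip is 30.0°, so apparent ≤ true as expected).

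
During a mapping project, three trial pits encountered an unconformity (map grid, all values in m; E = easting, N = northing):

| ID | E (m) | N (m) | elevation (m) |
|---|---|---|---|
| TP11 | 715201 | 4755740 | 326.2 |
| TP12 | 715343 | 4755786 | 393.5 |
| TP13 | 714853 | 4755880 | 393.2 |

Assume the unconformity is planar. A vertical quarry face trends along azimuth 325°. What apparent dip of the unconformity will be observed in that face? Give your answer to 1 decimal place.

Let the plane be z = a·E + b·N + c.
TP12−TP11: 142a + 46b = 67.3;  TP13−TP11: −348a + 140b = 67.
Solving gives a = 0.17666, b = 0.91770.
Unit vector along 325° is (sin 325°, cos 325°) = (-0.5736, 0.8192).
Slope in that direction = a·(-0.5736) + b·(0.8192) = 0.65041.
Apparent dip = arctan|0.65041| = 33.0° (true dip is 43.1°, so apparent ≤ true as expected).

33.0°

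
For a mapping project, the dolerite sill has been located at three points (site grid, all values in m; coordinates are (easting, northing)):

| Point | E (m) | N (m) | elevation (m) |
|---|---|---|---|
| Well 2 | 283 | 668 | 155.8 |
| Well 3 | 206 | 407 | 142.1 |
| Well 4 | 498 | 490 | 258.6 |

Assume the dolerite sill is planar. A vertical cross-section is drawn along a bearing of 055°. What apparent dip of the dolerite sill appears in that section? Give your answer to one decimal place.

Let the plane be z = a·E + b·N + c.
Well 3−Well 2: −77a − 261b = −13.7;  Well 4−Well 2: 215a − 178b = 102.8.
Solving gives a = 0.41921, b = −0.07118.
Unit vector along 055° is (sin 55°, cos 55°) = (0.8192, 0.5736).
Slope in that direction = a·(0.8192) + b·(0.5736) = 0.30256.
Apparent dip = arctan|0.30256| = 16.8° (true dip is 23.0°, so apparent ≤ true as expected).

16.8°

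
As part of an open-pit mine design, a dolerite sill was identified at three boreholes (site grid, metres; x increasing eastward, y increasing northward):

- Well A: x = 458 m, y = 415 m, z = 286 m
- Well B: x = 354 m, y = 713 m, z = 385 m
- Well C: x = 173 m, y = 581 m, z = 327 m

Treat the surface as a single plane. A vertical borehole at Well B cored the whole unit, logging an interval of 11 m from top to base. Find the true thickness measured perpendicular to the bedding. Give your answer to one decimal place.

Let the plane be z = a·x + b·y + c.
Well B−Well A: −104a + 298b = 99;  Well C−Well A: −285a + 166b = 41.
Solving gives a = 0.06231, b = 0.35396.
|∇z| = √(a²+b²) = 0.35940, so dip δ = arctan(0.35940) = 19.77°.
True thickness = vertical thickness × cos δ = 11 × cos 19.77° = 10.4 m.

10.4 m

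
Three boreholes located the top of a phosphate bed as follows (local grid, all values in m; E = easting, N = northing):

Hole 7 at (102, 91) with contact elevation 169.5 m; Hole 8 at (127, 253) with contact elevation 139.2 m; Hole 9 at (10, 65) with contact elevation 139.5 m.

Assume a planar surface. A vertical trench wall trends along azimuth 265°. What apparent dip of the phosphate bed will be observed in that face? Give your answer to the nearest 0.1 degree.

Let the plane be z = a·E + b·N + c.
Hole 8−Hole 7: 25a + 162b = −30.3;  Hole 9−Hole 7: −92a − 26b = −30.
Solving gives a = 0.39623, b = −0.24818.
Unit vector along 265° is (sin 265°, cos 265°) = (-0.9962, -0.0872).
Slope in that direction = a·(-0.9962) + b·(-0.0872) = −0.37309.
Apparent dip = arctan|0.37309| = 20.5° (true dip is 25.1°, so apparent ≤ true as expected).

20.5°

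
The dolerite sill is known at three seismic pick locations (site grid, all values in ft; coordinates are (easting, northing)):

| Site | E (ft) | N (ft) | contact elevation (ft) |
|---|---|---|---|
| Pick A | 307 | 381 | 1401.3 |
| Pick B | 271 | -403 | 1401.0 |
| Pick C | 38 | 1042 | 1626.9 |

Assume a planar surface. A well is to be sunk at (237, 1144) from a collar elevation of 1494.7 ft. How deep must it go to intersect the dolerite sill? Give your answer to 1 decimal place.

Two edge vectors: Pick A→Pick B = (-36, -784, -0.3), Pick A→Pick C = (-269, 661, 225.6).
Normal n = (Pick A→Pick B) × (Pick A→Pick C) = (-176672.1, 8202.3, -234692).
So ∂z/∂E = −n_x/n_z = −0.752783 and ∂z/∂N = −n_y/n_z = 0.034949.
Intercept c from Pick A: 1401.3 + 231.10 − 13.32 = 1619.09.
At (237, 1144): z_contact = −178.41 + 39.98 + 1619.09 = 1480.66 ft.
Depth below ground = 1494.7 − 1480.66 = 14.0 ft.

14.0 ft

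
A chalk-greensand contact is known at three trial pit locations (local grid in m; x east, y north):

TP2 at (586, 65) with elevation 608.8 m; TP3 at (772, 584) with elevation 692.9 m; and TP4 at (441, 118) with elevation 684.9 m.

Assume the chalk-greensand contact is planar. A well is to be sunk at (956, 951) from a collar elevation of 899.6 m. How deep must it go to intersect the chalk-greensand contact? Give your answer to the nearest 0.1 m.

Two edge vectors: TP2→TP3 = (186, 519, 84.1), TP2→TP4 = (-145, 53, 76.1).
Normal n = (TP2→TP3) × (TP2→TP4) = (35038.6, -26349.1, 85113).
So ∂z/∂x = −n_x/n_z = −0.41167 and ∂z/∂y = −n_y/n_z = 0.30958.
Intercept c from TP2: 608.8 + 241.24 − 20.12 = 829.92.
At (956, 951): z_contact = −393.56 + 294.41 + 829.92 = 730.77 m.
Depth below ground = 899.6 − 730.77 = 168.8 m.

168.8 m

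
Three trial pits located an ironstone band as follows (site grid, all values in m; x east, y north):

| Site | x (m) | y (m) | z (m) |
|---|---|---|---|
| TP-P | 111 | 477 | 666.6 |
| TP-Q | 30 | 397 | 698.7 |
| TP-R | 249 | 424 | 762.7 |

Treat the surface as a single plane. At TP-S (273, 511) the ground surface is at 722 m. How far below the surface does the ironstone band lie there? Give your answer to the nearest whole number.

19 m

Two edge vectors: TP-P→TP-Q = (-81, -80, 32.1), TP-P→TP-R = (138, -53, 96.1).
Normal n = (TP-P→TP-Q) × (TP-P→TP-R) = (-5986.7, 12213.9, 15333).
So ∂z/∂x = −n_x/n_z = 0.39045 and ∂z/∂y = −n_y/n_z = −0.79658.
Intercept c from TP-P: 666.6 − 43.34 + 379.97 = 1003.23.
At (273, 511): z_contact = 106.6 − 407.1 + 1003.23 = 702.8 m.
Depth below ground = 722 − 702.8 = 19 m.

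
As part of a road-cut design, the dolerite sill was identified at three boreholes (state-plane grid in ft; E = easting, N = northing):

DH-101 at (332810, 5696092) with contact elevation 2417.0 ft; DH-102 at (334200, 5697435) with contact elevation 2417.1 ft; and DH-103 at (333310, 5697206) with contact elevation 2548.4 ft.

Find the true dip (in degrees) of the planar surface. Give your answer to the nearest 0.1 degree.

Two edge vectors: DH-101→DH-102 = (1390, 1343, 0.1), DH-101→DH-103 = (500, 1114, 131.4).
Normal n = (DH-101→DH-102) × (DH-101→DH-103) = (176358.8, -182596, 876960).
So ∂z/∂E = −n_x/n_z = −0.20110 and ∂z/∂N = −n_y/n_z = 0.20821.
Gradient magnitude |∇z| = √(a² + b²) = √(0.04044 + 0.04335) = 0.28947.
True dip = arctan(0.28947) = 16.1°, dipping toward SE (azimuth ≈ 136°).

16.1°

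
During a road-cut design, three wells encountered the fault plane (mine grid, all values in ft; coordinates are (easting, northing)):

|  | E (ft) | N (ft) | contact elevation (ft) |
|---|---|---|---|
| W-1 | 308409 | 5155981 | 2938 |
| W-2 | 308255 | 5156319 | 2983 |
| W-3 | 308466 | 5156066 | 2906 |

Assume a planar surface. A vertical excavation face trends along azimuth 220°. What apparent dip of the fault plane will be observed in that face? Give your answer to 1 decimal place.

19.1°

Let the plane be z = a·E + b·N + c.
W-2−W-1: −154a + 338b = 45;  W-3−W-1: 57a + 85b = −32.
Solving gives a = −0.45250, b = −0.07303.
Unit vector along 220° is (sin 220°, cos 220°) = (-0.6428, -0.7660).
Slope in that direction = a·(-0.6428) + b·(-0.7660) = 0.34680.
Apparent dip = arctan|0.34680| = 19.1° (true dip is 24.6°, so apparent ≤ true as expected).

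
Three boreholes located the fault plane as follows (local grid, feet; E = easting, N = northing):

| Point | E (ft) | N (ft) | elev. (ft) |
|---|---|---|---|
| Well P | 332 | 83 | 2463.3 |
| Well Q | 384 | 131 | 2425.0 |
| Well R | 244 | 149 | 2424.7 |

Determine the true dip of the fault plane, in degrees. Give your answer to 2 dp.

35.30°

Two edge vectors: Well P→Well Q = (52, 48, -38.3), Well P→Well R = (-88, 66, -38.6).
Normal n = (Well P→Well Q) × (Well P→Well R) = (675, 5377.6, 7656).
So ∂z/∂E = −n_x/n_z = −0.08817 and ∂z/∂N = −n_y/n_z = −0.70240.
Gradient magnitude |∇z| = √(a² + b²) = √(0.00777 + 0.49337) = 0.70792.
True dip = arctan(0.70792) = 35.30°, dipping toward N (azimuth ≈ 007°).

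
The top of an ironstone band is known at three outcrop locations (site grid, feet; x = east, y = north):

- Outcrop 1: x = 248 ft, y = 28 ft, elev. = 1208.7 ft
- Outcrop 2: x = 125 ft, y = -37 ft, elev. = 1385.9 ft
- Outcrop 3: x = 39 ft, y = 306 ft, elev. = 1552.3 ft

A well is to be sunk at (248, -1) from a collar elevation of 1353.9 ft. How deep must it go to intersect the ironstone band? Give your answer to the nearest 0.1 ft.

148.4 ft

Let the plane be z = a·x + b·y + c.
Outcrop 2−Outcrop 1: −123a − 65b = 177.2;  Outcrop 3−Outcrop 1: −209a + 278b = 343.6.
Solving gives a = −1.49847, b = 0.10942.
Then c = 1208.7 − a·248 − b·28 = 1577.26.
At (248, -1): z_contact = −371.62 − 0.11 + 1577.26 = 1205.53 ft.
Depth below ground = 1353.9 − 1205.53 = 148.4 ft.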